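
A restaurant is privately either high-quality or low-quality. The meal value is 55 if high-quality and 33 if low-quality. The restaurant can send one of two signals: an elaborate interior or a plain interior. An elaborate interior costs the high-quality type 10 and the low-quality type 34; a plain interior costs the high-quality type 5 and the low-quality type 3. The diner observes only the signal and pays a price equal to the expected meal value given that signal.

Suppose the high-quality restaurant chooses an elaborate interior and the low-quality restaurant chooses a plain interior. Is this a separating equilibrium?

Yes

Under separation the diner infers type exactly: elaborate interior → high-quality (pays 55), plain interior → low-quality (pays 33).
High-quality: elaborate interior gives 55 − 10 = 45; plain interior gives 33 − 5 = 28. No deviation. ✓
Low-quality: plain interior gives 33 − 3 = 30; elaborate interior gives 55 − 34 = 21. No deviation. ✓
Neither type gains from mimicking the other.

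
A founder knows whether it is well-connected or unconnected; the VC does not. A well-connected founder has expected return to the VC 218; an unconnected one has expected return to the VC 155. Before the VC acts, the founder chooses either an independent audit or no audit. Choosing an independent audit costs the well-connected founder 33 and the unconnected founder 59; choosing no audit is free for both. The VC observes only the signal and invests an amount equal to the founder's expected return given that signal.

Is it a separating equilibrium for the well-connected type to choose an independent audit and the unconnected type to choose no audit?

No

If types separate, audit earns payment 218 and no audit earns 155.
Well-connected: audit gives 218 − 33 = 185; no audit gives 155 − 0 = 155. No deviation. ✓
Unconnected: no audit gives 155 − 0 = 155; audit gives 218 − 59 = 159. Would deviate. ✗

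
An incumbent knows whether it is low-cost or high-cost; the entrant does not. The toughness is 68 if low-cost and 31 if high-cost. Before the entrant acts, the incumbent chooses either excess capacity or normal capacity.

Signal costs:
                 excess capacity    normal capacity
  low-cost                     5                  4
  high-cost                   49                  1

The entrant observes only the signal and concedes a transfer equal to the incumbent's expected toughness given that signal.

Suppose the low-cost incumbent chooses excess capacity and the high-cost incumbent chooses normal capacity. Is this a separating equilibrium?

Yes

Under separation the entrant infers type exactly: excess capacity → low-cost (pays 68), normal capacity → high-cost (pays 31).
Low-cost: excess capacity gives 68 − 5 = 63; normal capacity gives 31 − 4 = 27. No deviation. ✓
High-cost: normal capacity gives 31 − 1 = 30; excess capacity gives 68 − 49 = 19. No deviation. ✓
Both incentive constraints hold.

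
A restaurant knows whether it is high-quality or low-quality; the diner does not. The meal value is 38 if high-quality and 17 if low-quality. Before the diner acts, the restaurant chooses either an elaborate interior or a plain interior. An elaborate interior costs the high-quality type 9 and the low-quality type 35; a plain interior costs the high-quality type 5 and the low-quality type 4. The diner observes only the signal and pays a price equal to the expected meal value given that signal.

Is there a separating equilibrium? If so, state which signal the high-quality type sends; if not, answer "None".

elaborate interior

Try high-quality → elaborate interior, low-quality → plain interior:
  If types separate, elaborate interior earns payment 38 and plain interior earns 17.
  High-quality: elaborate interior gives 38 − 9 = 29; plain interior gives 17 − 5 = 12. No deviation. ✓
  Low-quality: plain interior gives 17 − 4 = 13; elaborate interior gives 38 − 35 = 3. No deviation. ✓
Both hold — the high-quality type sends elaborate interior.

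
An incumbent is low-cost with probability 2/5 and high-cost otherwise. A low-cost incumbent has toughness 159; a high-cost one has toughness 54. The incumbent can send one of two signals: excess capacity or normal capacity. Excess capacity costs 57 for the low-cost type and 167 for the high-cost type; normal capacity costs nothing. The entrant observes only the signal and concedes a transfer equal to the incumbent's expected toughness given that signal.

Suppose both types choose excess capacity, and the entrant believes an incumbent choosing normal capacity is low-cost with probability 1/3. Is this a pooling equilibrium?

No

At the pooled signal (excess capacity) the entrant holds the prior 2/5 and pays 2/5·159 + 3/5·54 = 96. Off-path (normal capacity) belief 1/3 gives 1/3·159 + 2/3·54 = 89.
Low-cost: excess capacity gives 96 − 57 = 39; normal capacity gives 89 − 0 = 89. Deviates. ✗
High-cost: excess capacity gives 96 − 167 = -71; normal capacity gives 89 − 0 = 89. Deviates. ✗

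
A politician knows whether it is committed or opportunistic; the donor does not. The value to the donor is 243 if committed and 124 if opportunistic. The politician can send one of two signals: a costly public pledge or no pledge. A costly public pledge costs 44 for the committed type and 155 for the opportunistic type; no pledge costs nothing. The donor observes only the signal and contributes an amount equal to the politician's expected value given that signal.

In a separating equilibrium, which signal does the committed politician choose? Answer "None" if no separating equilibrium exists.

Try committed → pledge, opportunistic → no pledge:
  If types separate, pledge earns payment 243 and no pledge earns 124.
  Committed: pledge gives 243 − 44 = 199; no pledge gives 124 − 0 = 124. No deviation. ✓
  Opportunistic: no pledge gives 124 − 0 = 124; pledge gives 243 − 155 = 88. No deviation. ✓
Both hold — the committed type sends pledge.

pledge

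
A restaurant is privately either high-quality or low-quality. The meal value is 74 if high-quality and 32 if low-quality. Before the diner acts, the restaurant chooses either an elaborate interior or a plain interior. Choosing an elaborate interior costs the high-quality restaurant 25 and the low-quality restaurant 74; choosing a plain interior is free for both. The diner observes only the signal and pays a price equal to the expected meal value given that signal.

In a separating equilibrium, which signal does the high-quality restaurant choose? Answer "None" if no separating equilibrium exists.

elaborate interior

Try high-quality → elaborate interior, low-quality → plain interior:
  Under separation the diner infers type exactly: elaborate interior → high-quality (pays 74), plain interior → low-quality (pays 32).
  High-quality: elaborate interior gives 74 − 25 = 49; plain interior gives 32 − 0 = 32. No deviation. ✓
  Low-quality: plain interior gives 32 − 0 = 32; elaborate interior gives 74 − 74 = 0. No deviation. ✓
Both hold — the high-quality type sends elaborate interior.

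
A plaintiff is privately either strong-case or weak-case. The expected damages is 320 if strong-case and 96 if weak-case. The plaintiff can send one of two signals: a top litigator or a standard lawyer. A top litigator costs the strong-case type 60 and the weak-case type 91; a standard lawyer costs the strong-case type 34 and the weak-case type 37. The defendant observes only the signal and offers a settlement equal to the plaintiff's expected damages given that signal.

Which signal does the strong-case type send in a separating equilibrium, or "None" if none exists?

Try strong-case → top litigator, weak-case → standard lawyer:
  If types separate, top litigator earns payment 320 and standard lawyer earns 96.
  Strong-case: top litigator gives 320 − 60 = 260; standard lawyer gives 96 − 34 = 62. No deviation. ✓
  Weak-case: standard lawyer gives 96 − 37 = 59; top litigator gives 320 − 91 = 229. Would deviate. ✗
Try strong-case → standard lawyer, weak-case → top litigator:
  If types separate, standard lawyer earns payment 320 and top litigator earns 96.
  Strong-case: standard lawyer gives 320 − 34 = 286; top litigator gives 96 − 60 = 36. No deviation. ✓
  Weak-case: top litigator gives 96 − 91 = 5; standard lawyer gives 320 − 37 = 283. Would deviate. ✗
Neither assignment is incentive-compatible.

None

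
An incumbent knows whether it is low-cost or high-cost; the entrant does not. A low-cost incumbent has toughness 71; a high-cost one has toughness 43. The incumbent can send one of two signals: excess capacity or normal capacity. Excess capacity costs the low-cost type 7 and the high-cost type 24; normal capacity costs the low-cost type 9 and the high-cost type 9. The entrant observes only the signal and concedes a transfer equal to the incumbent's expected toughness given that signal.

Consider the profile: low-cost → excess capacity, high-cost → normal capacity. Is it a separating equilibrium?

No

Under separation the entrant infers type exactly: excess capacity → low-cost (pays 71), normal capacity → high-cost (pays 43).
Low-cost: excess capacity gives 71 − 7 = 64; normal capacity gives 43 − 9 = 34. No deviation. ✓
High-cost: normal capacity gives 43 − 9 = 34; excess capacity gives 71 − 24 = 47. Would deviate. ✗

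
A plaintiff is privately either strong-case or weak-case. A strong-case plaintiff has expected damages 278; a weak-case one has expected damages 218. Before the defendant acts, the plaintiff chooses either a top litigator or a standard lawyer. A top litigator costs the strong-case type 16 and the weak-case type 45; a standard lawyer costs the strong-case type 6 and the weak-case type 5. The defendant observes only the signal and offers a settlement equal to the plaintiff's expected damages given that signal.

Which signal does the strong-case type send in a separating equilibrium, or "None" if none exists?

Try strong-case → top litigator, weak-case → standard lawyer:
  If types separate, top litigator earns payment 278 and standard lawyer earns 218.
  Strong-case: top litigator gives 278 − 16 = 262; standard lawyer gives 218 − 6 = 212. No deviation. ✓
  Weak-case: standard lawyer gives 218 − 5 = 213; top litigator gives 278 − 45 = 233. Would deviate. ✗
Try strong-case → standard lawyer, weak-case → top litigator:
  If types separate, standard lawyer earns payment 278 and top litigator earns 218.
  Strong-case: standard lawyer gives 278 − 6 = 272; top litigator gives 218 − 16 = 202. No deviation. ✓
  Weak-case: top litigator gives 218 − 45 = 173; standard lawyer gives 278 − 5 = 273. Would deviate. ✗
Neither assignment is incentive-compatible.

None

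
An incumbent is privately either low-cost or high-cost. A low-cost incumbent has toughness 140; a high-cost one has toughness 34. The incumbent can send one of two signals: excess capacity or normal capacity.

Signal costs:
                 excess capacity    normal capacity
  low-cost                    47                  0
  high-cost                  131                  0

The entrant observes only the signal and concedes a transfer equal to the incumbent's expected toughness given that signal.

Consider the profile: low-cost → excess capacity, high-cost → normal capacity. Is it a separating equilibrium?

Under separation the entrant infers type exactly: excess capacity → low-cost (pays 140), normal capacity → high-cost (pays 34).
Low-cost: excess capacity gives 140 − 47 = 93; normal capacity gives 34 − 0 = 34. No deviation. ✓
High-cost: normal capacity gives 34 − 0 = 34; excess capacity gives 140 − 131 = 9. No deviation. ✓
Both incentive constraints hold.

Yes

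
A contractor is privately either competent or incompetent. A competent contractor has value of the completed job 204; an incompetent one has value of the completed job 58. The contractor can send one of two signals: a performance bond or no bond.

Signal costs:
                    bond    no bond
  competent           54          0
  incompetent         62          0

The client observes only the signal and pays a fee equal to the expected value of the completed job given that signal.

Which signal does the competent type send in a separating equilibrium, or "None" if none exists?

Try competent → bond, incompetent → no bond:
  If types separate, bond earns payment 204 and no bond earns 58.
  Competent: bond gives 204 − 54 = 150; no bond gives 58 − 0 = 58. No deviation. ✓
  Incompetent: no bond gives 58 − 0 = 58; bond gives 204 − 62 = 142. Would deviate. ✗
Try competent → no bond, incompetent → bond:
  If types separate, no bond earns payment 204 and bond earns 58.
  Competent: no bond gives 204 − 0 = 204; bond gives 58 − 54 = 4. No deviation. ✓
  Incompetent: bond gives 58 − 62 = -4; no bond gives 204 − 0 = 204. Would deviate. ✗
Neither assignment is incentive-compatible.

None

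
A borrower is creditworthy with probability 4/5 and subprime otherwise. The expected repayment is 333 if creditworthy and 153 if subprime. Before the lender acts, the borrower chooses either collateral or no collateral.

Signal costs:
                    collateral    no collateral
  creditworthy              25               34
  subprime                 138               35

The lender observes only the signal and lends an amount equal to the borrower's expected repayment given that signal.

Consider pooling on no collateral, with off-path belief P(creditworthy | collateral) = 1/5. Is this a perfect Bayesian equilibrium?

Yes

At the pooled signal (no collateral) the lender holds the prior 4/5 and pays 4/5·333 + 1/5·153 = 297. Off-path (collateral) belief 1/5 gives 1/5·333 + 4/5·153 = 189.
Creditworthy: no collateral gives 297 − 34 = 263; collateral gives 189 − 25 = 164. Stays. ✓
Subprime: no collateral gives 297 − 35 = 262; collateral gives 189 − 138 = 51. Stays. ✓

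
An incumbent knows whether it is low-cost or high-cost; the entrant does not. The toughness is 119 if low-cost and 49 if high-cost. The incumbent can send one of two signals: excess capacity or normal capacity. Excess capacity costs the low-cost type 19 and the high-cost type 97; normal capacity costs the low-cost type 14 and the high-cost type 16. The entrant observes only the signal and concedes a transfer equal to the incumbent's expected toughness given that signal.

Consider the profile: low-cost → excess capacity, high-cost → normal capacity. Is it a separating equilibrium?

Yes

If types separate, excess capacity earns payment 119 and normal capacity earns 49.
Low-cost: excess capacity gives 119 − 19 = 100; normal capacity gives 49 − 14 = 35. No deviation. ✓
High-cost: normal capacity gives 49 − 16 = 33; excess capacity gives 119 − 97 = 22. No deviation. ✓
Neither type gains from mimicking the other.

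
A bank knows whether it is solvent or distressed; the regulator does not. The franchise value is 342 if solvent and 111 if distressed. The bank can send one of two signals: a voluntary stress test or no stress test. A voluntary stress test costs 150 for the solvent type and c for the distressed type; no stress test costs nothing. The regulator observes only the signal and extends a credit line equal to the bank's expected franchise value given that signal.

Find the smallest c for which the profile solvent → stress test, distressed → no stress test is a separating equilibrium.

Under separation: stress test → solvent (pays 342); no stress test → distressed (pays 111).
Solvent: 342 − 150 = 192 ≥ 111 − 0 = 111. Holds regardless of c. ✓
Distressed: 111 − 0 ≥ 342 − c, so c ≥ 342 − 111 = 231.

231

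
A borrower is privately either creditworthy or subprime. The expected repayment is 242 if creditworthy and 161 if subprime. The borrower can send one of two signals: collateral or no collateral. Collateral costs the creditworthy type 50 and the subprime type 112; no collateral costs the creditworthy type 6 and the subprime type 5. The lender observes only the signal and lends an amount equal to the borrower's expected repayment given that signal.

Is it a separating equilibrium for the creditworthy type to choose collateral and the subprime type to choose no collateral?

Under separation the lender infers type exactly: collateral → creditworthy (pays 242), no collateral → subprime (pays 161).
Creditworthy: collateral gives 242 − 50 = 192; no collateral gives 161 − 6 = 155. No deviation. ✓
Subprime: no collateral gives 161 − 5 = 156; collateral gives 242 − 112 = 130. No deviation. ✓
Both incentive constraints hold.

Yes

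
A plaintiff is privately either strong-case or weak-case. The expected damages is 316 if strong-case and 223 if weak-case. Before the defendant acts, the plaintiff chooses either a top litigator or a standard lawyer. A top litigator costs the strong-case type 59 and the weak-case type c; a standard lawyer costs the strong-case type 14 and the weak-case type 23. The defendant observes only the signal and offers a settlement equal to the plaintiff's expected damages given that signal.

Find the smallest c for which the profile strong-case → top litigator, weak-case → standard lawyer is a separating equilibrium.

Under separation: top litigator → strong-case (pays 316); standard lawyer → weak-case (pays 223).
Strong-case: 316 − 59 = 257 ≥ 223 − 14 = 209. Holds regardless of c. ✓
Weak-case: 223 − 23 ≥ 316 − c, so c ≥ 316 − 200 = 116.

116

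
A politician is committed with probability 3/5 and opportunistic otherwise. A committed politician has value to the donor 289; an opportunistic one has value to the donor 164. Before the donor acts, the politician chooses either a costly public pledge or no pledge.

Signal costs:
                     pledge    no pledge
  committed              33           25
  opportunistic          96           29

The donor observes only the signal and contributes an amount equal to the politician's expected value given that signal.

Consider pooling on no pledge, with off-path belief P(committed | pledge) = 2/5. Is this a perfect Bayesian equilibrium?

On the equilibrium path (no pledge) the donor holds the prior 3/5 and pays 3/5·289 + 2/5·164 = 239. Off-path (pledge) belief 2/5 gives 2/5·289 + 3/5·164 = 214.
Committed: no pledge gives 239 − 25 = 214; pledge gives 214 − 33 = 181. Stays. ✓
Opportunistic: no pledge gives 239 − 29 = 210; pledge gives 214 − 96 = 118. Stays. ✓
Beliefs are Bayes-consistent on-path and both types best-respond.

Yes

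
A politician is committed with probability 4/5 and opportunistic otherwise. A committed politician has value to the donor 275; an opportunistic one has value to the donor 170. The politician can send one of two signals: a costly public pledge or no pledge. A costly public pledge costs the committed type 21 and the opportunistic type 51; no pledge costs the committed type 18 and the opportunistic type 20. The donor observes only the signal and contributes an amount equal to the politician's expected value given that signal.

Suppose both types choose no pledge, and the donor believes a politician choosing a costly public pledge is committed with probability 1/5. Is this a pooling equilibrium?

Yes

At the pooled signal (no pledge) the donor holds the prior 4/5 and pays 4/5·275 + 1/5·170 = 254. Off-path (pledge) belief 1/5 gives 1/5·275 + 4/5·170 = 191.
Committed: no pledge gives 254 − 18 = 236; pledge gives 191 − 21 = 170. Stays. ✓
Opportunistic: no pledge gives 254 − 20 = 234; pledge gives 191 − 51 = 140. Stays. ✓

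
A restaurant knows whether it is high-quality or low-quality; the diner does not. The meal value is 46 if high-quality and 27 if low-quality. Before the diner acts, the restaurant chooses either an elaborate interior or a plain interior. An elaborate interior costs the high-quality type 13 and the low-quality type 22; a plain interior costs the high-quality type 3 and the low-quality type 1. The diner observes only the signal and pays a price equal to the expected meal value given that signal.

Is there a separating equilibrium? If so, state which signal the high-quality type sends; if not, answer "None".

Try high-quality → elaborate interior, low-quality → plain interior:
  Under separation the diner infers type exactly: elaborate interior → high-quality (pays 46), plain interior → low-quality (pays 27).
  High-quality: elaborate interior gives 46 − 13 = 33; plain interior gives 27 − 3 = 24. No deviation. ✓
  Low-quality: plain interior gives 27 − 1 = 26; elaborate interior gives 46 − 22 = 24. No deviation. ✓
Both hold — the high-quality type sends elaborate interior.

elaborate interior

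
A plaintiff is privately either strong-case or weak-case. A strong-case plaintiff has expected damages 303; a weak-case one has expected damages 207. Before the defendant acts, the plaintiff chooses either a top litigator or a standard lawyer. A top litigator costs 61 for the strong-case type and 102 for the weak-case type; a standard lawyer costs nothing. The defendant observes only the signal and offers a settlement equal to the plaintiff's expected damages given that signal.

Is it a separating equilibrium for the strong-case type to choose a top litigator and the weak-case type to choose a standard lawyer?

Yes

Under separation the defendant infers type exactly: top litigator → strong-case (pays 303), standard lawyer → weak-case (pays 207).
Strong-case: top litigator gives 303 − 61 = 242; standard lawyer gives 207 − 0 = 207. No deviation. ✓
Weak-case: standard lawyer gives 207 − 0 = 207; top litigator gives 303 − 102 = 201. No deviation. ✓
Neither type gains from mimicking the other.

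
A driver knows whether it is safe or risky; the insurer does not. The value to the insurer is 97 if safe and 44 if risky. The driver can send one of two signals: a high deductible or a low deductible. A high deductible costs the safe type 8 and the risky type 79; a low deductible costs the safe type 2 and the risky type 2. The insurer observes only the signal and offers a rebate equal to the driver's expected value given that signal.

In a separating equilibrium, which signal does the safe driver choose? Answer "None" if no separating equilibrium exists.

Try safe → high deductible, risky → low deductible:
  Under separation the insurer infers type exactly: high deductible → safe (pays 97), low deductible → risky (pays 44).
  Safe: high deductible gives 97 − 8 = 89; low deductible gives 44 − 2 = 42. No deviation. ✓
  Risky: low deductible gives 44 − 2 = 42; high deductible gives 97 − 79 = 18. No deviation. ✓
Both hold — the safe type sends high deductible.

high deductible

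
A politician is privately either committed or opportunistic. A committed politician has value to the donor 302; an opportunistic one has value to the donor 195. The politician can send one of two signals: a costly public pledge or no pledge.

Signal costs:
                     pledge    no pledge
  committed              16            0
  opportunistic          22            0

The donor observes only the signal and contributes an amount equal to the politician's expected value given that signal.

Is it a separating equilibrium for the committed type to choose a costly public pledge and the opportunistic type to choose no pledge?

Under separation the donor infers type exactly: pledge → committed (pays 302), no pledge → opportunistic (pays 195).
Committed: pledge gives 302 − 16 = 286; no pledge gives 195 − 0 = 195. No deviation. ✓
Opportunistic: no pledge gives 195 − 0 = 195; pledge gives 302 − 22 = 280. Would deviate. ✗

No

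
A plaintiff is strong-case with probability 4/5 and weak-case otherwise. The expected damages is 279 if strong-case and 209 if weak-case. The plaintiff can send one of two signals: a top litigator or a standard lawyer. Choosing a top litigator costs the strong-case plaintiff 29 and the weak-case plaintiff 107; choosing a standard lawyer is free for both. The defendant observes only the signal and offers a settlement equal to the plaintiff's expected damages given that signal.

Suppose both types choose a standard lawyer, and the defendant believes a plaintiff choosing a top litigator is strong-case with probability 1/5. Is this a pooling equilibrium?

Yes

At the pooled signal (standard lawyer) the defendant holds the prior 4/5 and pays 4/5·279 + 1/5·209 = 265. Off-path (top litigator) belief 1/5 gives 1/5·279 + 4/5·209 = 223.
Strong-case: standard lawyer gives 265 − 0 = 265; top litigator gives 223 − 29 = 194. Stays. ✓
Weak-case: standard lawyer gives 265 − 0 = 265; top litigator gives 223 − 107 = 116. Stays. ✓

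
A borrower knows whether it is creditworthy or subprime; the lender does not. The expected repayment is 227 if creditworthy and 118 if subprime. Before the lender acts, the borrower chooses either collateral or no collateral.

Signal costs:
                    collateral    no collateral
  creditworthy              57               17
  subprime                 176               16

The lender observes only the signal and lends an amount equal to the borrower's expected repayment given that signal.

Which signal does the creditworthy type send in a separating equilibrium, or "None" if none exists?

collateral

Try creditworthy → collateral, subprime → no collateral:
  If types separate, collateral earns payment 227 and no collateral earns 118.
  Creditworthy: collateral gives 227 − 57 = 170; no collateral gives 118 − 17 = 101. No deviation. ✓
  Subprime: no collateral gives 118 − 16 = 102; collateral gives 227 − 176 = 51. No deviation. ✓
Both hold — the creditworthy type sends collateral.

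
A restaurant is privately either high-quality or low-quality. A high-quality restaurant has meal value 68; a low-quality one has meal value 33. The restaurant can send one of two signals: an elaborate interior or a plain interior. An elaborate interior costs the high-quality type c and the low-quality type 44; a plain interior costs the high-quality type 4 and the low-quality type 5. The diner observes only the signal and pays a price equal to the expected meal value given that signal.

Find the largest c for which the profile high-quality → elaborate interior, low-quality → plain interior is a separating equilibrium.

Under separation: elaborate interior → high-quality (pays 68); plain interior → low-quality (pays 33).
Low-quality: 33 − 5 = 28 ≥ 68 − 44 = 24. Holds regardless of c. ✓
High-quality: 68 − c ≥ 33 − 4, so c ≤ 68 − 29 = 39.

39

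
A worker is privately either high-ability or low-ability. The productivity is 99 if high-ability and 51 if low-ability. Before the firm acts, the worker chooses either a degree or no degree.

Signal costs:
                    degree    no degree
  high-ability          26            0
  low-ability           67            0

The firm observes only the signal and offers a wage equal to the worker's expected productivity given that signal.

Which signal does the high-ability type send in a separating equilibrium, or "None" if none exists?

degree

Try high-ability → degree, low-ability → no degree:
  If types separate, degree earns payment 99 and no degree earns 51.
  High-ability: degree gives 99 − 26 = 73; no degree gives 51 − 0 = 51. No deviation. ✓
  Low-ability: no degree gives 51 − 0 = 51; degree gives 99 − 67 = 32. No deviation. ✓
Both hold — the high-ability type sends degree.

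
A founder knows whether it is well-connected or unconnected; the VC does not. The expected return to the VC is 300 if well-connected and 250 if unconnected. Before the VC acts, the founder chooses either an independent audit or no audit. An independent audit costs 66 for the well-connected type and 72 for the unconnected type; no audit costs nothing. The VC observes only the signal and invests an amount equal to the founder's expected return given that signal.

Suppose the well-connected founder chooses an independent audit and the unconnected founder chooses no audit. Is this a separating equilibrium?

No

If types separate, audit earns payment 300 and no audit earns 250.
Well-connected: audit gives 300 − 66 = 234; no audit gives 250 − 0 = 250. Would deviate. ✗
Unconnected: no audit gives 250 − 0 = 250; audit gives 300 − 72 = 228. No deviation. ✓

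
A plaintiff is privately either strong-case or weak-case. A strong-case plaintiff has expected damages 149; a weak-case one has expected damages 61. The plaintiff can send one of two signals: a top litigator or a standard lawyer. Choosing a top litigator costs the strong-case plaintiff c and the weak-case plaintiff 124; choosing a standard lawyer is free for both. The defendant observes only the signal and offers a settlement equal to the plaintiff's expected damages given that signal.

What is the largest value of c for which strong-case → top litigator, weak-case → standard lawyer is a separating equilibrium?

Under separation: top litigator → strong-case (pays 149); standard lawyer → weak-case (pays 61).
Weak-case: 61 − 0 = 61 ≥ 149 − 124 = 25. Holds regardless of c. ✓
Strong-case: 149 − c ≥ 61 − 0, so c ≤ 149 − 61 = 88.

88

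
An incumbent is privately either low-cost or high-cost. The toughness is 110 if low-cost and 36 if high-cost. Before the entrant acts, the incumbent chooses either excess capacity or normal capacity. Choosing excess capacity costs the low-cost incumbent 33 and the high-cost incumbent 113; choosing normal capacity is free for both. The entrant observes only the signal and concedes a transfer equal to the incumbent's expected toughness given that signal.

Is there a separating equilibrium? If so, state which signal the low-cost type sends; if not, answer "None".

Try low-cost → excess capacity, high-cost → normal capacity:
  If types separate, excess capacity earns payment 110 and normal capacity earns 36.
  Low-cost: excess capacity gives 110 − 33 = 77; normal capacity gives 36 − 0 = 36. No deviation. ✓
  High-cost: normal capacity gives 36 − 0 = 36; excess capacity gives 110 − 113 = -3. No deviation. ✓
Both hold — the low-cost type sends excess capacity.

excess capacity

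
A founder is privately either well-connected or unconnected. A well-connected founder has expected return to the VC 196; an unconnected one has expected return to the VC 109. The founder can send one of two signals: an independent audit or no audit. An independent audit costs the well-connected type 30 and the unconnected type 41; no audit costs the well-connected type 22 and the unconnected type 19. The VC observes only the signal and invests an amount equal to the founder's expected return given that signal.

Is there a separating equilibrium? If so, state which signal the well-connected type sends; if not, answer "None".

None

Try well-connected → audit, unconnected → no audit:
  If types separate, audit earns payment 196 and no audit earns 109.
  Well-connected: audit gives 196 − 30 = 166; no audit gives 109 − 22 = 87. No deviation. ✓
  Unconnected: no audit gives 109 − 19 = 90; audit gives 196 − 41 = 155. Would deviate. ✗
Try well-connected → no audit, unconnected → audit:
  If types separate, no audit earns payment 196 and audit earns 109.
  Well-connected: no audit gives 196 − 22 = 174; audit gives 109 − 30 = 79. No deviation. ✓
  Unconnected: audit gives 109 − 41 = 68; no audit gives 196 − 19 = 177. Would deviate. ✗
Neither assignment is incentive-compatible.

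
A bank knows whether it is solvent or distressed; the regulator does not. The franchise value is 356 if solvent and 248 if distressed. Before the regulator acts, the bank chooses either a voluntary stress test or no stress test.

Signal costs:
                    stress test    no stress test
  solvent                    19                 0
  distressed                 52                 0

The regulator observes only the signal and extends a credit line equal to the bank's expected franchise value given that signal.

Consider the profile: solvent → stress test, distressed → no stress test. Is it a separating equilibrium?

If types separate, stress test earns payment 356 and no stress test earns 248.
Solvent: stress test gives 356 − 19 = 337; no stress test gives 248 − 0 = 248. No deviation. ✓
Distressed: no stress test gives 248 − 0 = 248; stress test gives 356 − 52 = 304. Would deviate. ✗

No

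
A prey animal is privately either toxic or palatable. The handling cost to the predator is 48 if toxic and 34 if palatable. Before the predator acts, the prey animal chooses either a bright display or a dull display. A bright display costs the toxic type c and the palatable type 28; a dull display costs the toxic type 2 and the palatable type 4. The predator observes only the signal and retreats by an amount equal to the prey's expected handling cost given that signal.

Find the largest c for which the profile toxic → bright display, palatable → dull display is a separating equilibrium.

16

Under separation: bright display → toxic (pays 48); dull display → palatable (pays 34).
Palatable: 34 − 4 = 30 ≥ 48 − 28 = 20. Holds regardless of c. ✓
Toxic: 48 − c ≥ 34 − 2, so c ≤ 48 − 32 = 16.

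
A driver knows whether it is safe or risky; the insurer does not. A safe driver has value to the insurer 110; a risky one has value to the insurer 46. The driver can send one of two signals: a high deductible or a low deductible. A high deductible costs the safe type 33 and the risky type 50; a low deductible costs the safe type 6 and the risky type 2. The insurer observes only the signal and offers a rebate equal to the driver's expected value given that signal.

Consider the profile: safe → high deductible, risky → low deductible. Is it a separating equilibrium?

No

If types separate, high deductible earns payment 110 and low deductible earns 46.
Safe: high deductible gives 110 − 33 = 77; low deductible gives 46 − 6 = 40. No deviation. ✓
Risky: low deductible gives 46 − 2 = 44; high deductible gives 110 − 50 = 60. Would deviate. ✗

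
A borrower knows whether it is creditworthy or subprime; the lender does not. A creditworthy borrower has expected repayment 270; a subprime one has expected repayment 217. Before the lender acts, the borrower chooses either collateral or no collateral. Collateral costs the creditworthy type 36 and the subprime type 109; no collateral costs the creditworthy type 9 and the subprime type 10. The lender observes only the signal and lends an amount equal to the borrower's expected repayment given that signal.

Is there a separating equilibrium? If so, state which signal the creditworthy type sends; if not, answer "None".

Try creditworthy → collateral, subprime → no collateral:
  If types separate, collateral earns payment 270 and no collateral earns 217.
  Creditworthy: collateral gives 270 − 36 = 234; no collateral gives 217 − 9 = 208. No deviation. ✓
  Subprime: no collateral gives 217 − 10 = 207; collateral gives 270 − 109 = 161. No deviation. ✓
Both hold — the creditworthy type sends collateral.

collateral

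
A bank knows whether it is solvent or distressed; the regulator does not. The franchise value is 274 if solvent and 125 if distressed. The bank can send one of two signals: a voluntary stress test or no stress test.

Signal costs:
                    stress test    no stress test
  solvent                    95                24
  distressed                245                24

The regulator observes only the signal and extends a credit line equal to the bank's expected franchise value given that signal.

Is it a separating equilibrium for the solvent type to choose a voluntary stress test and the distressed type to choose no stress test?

Under separation the regulator infers type exactly: stress test → solvent (pays 274), no stress test → distressed (pays 125).
Solvent: stress test gives 274 − 95 = 179; no stress test gives 125 − 24 = 101. No deviation. ✓
Distressed: no stress test gives 125 − 24 = 101; stress test gives 274 − 245 = 29. No deviation. ✓
Neither type gains from mimicking the other.

Yes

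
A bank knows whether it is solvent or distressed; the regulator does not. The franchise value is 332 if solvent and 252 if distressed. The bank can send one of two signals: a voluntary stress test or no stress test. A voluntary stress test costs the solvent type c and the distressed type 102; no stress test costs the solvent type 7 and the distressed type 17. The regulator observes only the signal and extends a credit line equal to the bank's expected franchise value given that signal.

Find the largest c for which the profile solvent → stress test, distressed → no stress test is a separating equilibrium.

87

Under separation: stress test → solvent (pays 332); no stress test → distressed (pays 252).
Distressed: 252 − 17 = 235 ≥ 332 − 102 = 230. Holds regardless of c. ✓
Solvent: 332 − c ≥ 252 − 7, so c ≤ 332 − 245 = 87.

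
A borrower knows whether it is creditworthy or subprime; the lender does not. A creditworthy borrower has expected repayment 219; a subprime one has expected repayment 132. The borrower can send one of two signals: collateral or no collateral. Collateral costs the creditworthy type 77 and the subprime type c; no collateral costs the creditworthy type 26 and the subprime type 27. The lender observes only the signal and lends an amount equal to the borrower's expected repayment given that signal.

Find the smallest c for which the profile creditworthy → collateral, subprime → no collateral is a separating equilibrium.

Under separation: collateral → creditworthy (pays 219); no collateral → subprime (pays 132).
Creditworthy: 219 − 77 = 142 ≥ 132 − 26 = 106. Holds regardless of c. ✓
Subprime: 132 − 27 ≥ 219 − c, so c ≥ 219 − 105 = 114.

114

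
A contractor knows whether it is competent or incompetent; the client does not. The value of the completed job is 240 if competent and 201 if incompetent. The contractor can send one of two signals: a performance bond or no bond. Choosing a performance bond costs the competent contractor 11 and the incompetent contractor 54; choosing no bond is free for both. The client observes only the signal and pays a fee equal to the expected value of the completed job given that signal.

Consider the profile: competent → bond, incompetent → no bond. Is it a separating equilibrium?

Yes

If types separate, bond earns payment 240 and no bond earns 201.
Competent: bond gives 240 − 11 = 229; no bond gives 201 − 0 = 201. No deviation. ✓
Incompetent: no bond gives 201 − 0 = 201; bond gives 240 − 54 = 186. No deviation. ✓
Both incentive constraints hold.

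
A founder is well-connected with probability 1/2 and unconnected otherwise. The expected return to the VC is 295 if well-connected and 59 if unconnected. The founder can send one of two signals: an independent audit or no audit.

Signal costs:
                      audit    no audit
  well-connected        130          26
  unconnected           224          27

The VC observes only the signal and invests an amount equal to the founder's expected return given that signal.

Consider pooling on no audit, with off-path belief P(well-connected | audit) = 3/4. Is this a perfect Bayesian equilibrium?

At the pooled signal (no audit) the VC holds the prior 1/2 and pays 1/2·295 + 1/2·59 = 177. Off-path (audit) belief 3/4 gives 3/4·295 + 1/4·59 = 236.
Well-connected: no audit gives 177 − 26 = 151; audit gives 236 − 130 = 106. Stays. ✓
Unconnected: no audit gives 177 − 27 = 150; audit gives 236 − 224 = 12. Stays. ✓

Yes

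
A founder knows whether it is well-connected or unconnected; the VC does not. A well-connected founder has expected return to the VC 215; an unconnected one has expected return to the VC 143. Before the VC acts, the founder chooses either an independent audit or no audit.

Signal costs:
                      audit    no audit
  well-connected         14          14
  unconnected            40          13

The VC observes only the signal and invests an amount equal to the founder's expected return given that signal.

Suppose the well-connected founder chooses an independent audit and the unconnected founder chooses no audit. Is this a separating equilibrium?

No

Under separation the VC infers type exactly: audit → well-connected (pays 215), no audit → unconnected (pays 143).
Well-connected: audit gives 215 − 14 = 201; no audit gives 143 − 14 = 129. No deviation. ✓
Unconnected: no audit gives 143 − 13 = 130; audit gives 215 − 40 = 175. Would deviate. ✗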